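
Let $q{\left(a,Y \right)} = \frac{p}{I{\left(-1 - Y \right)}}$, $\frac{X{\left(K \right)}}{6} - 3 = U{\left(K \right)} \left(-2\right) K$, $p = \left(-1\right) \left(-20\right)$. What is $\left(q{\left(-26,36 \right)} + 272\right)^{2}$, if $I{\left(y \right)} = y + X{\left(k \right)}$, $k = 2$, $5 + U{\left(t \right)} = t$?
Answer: $\frac{208398096}{2809} \approx 74189.0$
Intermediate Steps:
$U{\left(t \right)} = -5 + t$
$p = 20$
$X{\left(K \right)} = 18 + 6 K \left(10 - 2 K\right)$ ($X{\left(K \right)} = 18 + 6 \left(-5 + K\right) \left(-2\right) K = 18 + 6 \left(10 - 2 K\right) K = 18 + 6 K \left(10 - 2 K\right)$)
$I{\left(y \right)} = 90 + y$ ($I{\left(y \right)} = y - \left(-18 + 24 \left(-5 + 2\right)\right) = y - \left(-18 + 24 \left(-3\right)\right) = y + \left(18 + 72\right) = y + 90 = 90 + y$)
$q{\left(a,Y \right)} = \frac{20}{89 - Y}$ ($q{\left(a,Y \right)} = \frac{20}{90 - \left(1 + Y\right)} = \frac{20}{89 - Y}$)
$\left(q{\left(-26,36 \right)} + 272\right)^{2} = \left(- \frac{20}{-89 + 36} + 272\right)^{2} = \left(- \frac{20}{-53} + 272\right)^{2} = \left(\left(-20\right) \left(- \frac{1}{53}\right) + 272\right)^{2} = \left(\frac{20}{53} + 272\right)^{2} = \left(\frac{14436}{53}\right)^{2} = \frac{208398096}{2809}$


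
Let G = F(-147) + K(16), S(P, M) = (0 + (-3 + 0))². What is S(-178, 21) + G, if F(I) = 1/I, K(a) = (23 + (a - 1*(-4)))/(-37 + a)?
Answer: 1021/147 ≈ 6.9456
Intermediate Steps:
K(a) = (27 + a)/(-37 + a) (K(a) = (23 + (a + 4))/(-37 + a) = (23 + (4 + a))/(-37 + a) = (27 + a)/(-37 + a))
S(P, M) = 9 (S(P, M) = (0 - 3)² = (-3)² = 9)
G = -302/147 (G = 1/(-147) + (27 + 16)/(-37 + 16) = -1/147 + 43/(-21) = -1/147 - 1/21*43 = -1/147 - 43/21 = -302/147 ≈ -2.0544)
S(-178, 21) + G = 9 - 302/147 = 1021/147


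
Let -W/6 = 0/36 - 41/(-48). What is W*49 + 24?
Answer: -1817/8 ≈ -227.13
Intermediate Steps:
W = -41/8 (W = -6*(0/36 - 41/(-48)) = -6*(0*(1/36) - 41*(-1/48)) = -6*(0 + 41/48) = -6*41/48 = -41/8 ≈ -5.1250)
W*49 + 24 = -41/8*49 + 24 = -2009/8 + 24 = -1817/8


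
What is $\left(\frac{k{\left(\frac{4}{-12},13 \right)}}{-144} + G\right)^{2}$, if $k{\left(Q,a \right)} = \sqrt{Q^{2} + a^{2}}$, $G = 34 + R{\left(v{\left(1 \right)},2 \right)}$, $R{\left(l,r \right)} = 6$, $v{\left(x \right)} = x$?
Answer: $\frac{\left(17280 - \sqrt{1522}\right)^{2}}{186624} \approx 1592.8$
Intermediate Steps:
$G = 40$ ($G = 34 + 6 = 40$)
$\left(\frac{k{\left(\frac{4}{-12},13 \right)}}{-144} + G\right)^{2} = \left(\frac{\sqrt{\left(\frac{4}{-12}\right)^{2} + 13^{2}}}{-144} + 40\right)^{2} = \left(\sqrt{\left(4 \left(- \frac{1}{12}\right)\right)^{2} + 169} \left(- \frac{1}{144}\right) + 40\right)^{2} = \left(\sqrt{\left(- \frac{1}{3}\right)^{2} + 169} \left(- \frac{1}{144}\right) + 40\right)^{2} = \left(\sqrt{\frac{1}{9} + 169} \left(- \frac{1}{144}\right) + 40\right)^{2} = \left(\sqrt{\frac{1522}{9}} \left(- \frac{1}{144}\right) + 40\right)^{2} = \left(\frac{\sqrt{1522}}{3} \left(- \frac{1}{144}\right) + 40\right)^{2} = \left(- \frac{\sqrt{1522}}{432} + 40\right)^{2} = \left(40 - \frac{\sqrt{1522}}{432}\right)^{2}$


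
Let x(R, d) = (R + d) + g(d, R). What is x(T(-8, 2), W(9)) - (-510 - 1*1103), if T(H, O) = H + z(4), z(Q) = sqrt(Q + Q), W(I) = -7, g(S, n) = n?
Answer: 1590 + 4*sqrt(2) ≈ 1595.7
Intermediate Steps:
z(Q) = sqrt(2)*sqrt(Q) (z(Q) = sqrt(2*Q) = sqrt(2)*sqrt(Q))
T(H, O) = H + 2*sqrt(2) (T(H, O) = H + sqrt(2)*sqrt(4) = H + sqrt(2)*2 = H + 2*sqrt(2))
x(R, d) = d + 2*R (x(R, d) = (R + d) + R = d + 2*R)
x(T(-8, 2), W(9)) - (-510 - 1*1103) = (-7 + 2*(-8 + 2*sqrt(2))) - (-510 - 1*1103) = (-7 + (-16 + 4*sqrt(2))) - (-510 - 1103) = (-23 + 4*sqrt(2)) - 1*(-1613) = (-23 + 4*sqrt(2)) + 1613 = 1590 + 4*sqrt(2)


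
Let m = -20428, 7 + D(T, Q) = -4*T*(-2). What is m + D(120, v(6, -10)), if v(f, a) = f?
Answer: -19475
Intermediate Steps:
D(T, Q) = -7 + 8*T (D(T, Q) = -7 - 4*T*(-2) = -7 + 8*T)
m + D(120, v(6, -10)) = -20428 + (-7 + 8*120) = -20428 + (-7 + 960) = -20428 + 953 = -19475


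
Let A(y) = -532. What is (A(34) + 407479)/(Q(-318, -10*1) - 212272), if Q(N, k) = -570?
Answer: -406947/212842 ≈ -1.9120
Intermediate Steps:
(A(34) + 407479)/(Q(-318, -10*1) - 212272) = (-532 + 407479)/(-570 - 212272) = 406947/(-212842) = 406947*(-1/212842) = -406947/212842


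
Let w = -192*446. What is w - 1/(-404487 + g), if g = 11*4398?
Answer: -30494325887/356109 ≈ -85632.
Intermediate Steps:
g = 48378
w = -85632
w - 1/(-404487 + g) = -85632 - 1/(-404487 + 48378) = -85632 - 1/(-356109) = -85632 - 1*(-1/356109) = -85632 + 1/356109 = -30494325887/356109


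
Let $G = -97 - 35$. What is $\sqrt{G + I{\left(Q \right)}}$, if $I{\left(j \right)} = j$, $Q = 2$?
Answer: $i \sqrt{130} \approx 11.402 i$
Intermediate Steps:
$G = -132$ ($G = -97 - 35 = -132$)
$\sqrt{G + I{\left(Q \right)}} = \sqrt{-132 + 2} = \sqrt{-130} = i \sqrt{130}$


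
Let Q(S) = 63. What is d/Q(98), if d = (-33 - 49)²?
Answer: 6724/63 ≈ 106.73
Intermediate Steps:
d = 6724 (d = (-82)² = 6724)
d/Q(98) = 6724/63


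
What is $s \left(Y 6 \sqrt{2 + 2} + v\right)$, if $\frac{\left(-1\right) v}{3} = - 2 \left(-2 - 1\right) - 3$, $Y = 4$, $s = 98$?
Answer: $3822$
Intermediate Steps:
$v = -9$ ($v = - 3 \left(- 2 \left(-2 - 1\right) - 3\right) = - 3 \left(\left(-2\right) \left(-3\right) - 3\right) = - 3 \left(6 - 3\right) = \left(-3\right) 3 = -9$)
$s \left(Y 6 \sqrt{2 + 2} + v\right) = 98 \left(4 \cdot 6 \sqrt{2 + 2} - 9\right) = 98 \left(24 \sqrt{4} - 9\right) = 98 \left(24 \cdot 2 - 9\right) = 98 \left(48 - 9\right) = 98 \cdot 39 = 3822$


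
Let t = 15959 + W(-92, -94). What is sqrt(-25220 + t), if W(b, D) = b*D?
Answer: I*sqrt(613) ≈ 24.759*I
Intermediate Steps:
W(b, D) = D*b
t = 24607 (t = 15959 - 94*(-92) = 15959 + 8648 = 24607)
sqrt(-25220 + t) = sqrt(-25220 + 24607) = sqrt(-613) = I*sqrt(613)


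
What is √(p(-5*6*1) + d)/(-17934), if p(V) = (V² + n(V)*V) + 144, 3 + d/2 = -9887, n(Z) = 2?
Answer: -I*√4699/8967 ≈ -0.0076446*I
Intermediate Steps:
d = -19780 (d = -6 + 2*(-9887) = -6 - 19774 = -19780)
p(V) = 144 + V² + 2*V (p(V) = (V² + 2*V) + 144 = 144 + V² + 2*V)
√(p(-5*6*1) + d)/(-17934) = √((144 + (-5*6*1)² + 2*(-5*6*1)) - 19780)/(-17934) = √((144 + (-30*1)² + 2*(-30*1)) - 19780)*(-1/17934) = √((144 + (-30)² + 2*(-30)) - 19780)*(-1/17934) = √((144 + 900 - 60) - 19780)*(-1/17934) = √(984 - 19780)*(-1/17934) = √(-18796)*(-1/17934) = (2*I*√4699)*(-1/17934) = -I*√4699/8967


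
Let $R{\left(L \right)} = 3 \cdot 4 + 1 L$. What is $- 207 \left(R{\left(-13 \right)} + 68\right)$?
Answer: $-13869$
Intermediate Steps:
$R{\left(L \right)} = 12 + L$
$- 207 \left(R{\left(-13 \right)} + 68\right) = - 207 \left(\left(12 - 13\right) + 68\right) = - 207 \left(-1 + 68\right) = \left(-207\right) 67 = -13869$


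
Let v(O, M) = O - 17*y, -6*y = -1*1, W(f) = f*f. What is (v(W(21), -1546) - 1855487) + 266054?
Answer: -9533969/6 ≈ -1.5890e+6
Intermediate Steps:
W(f) = f**2
y = 1/6 (y = -(-1)/6 = -1/6*(-1) = 1/6 ≈ 0.16667)
v(O, M) = -17/6 + O (v(O, M) = O - 17*1/6 = O - 17/6 = -17/6 + O)
(v(W(21), -1546) - 1855487) + 266054 = ((-17/6 + 21**2) - 1855487) + 266054 = ((-17/6 + 441) - 1855487) + 266054 = (2629/6 - 1855487) + 266054 = -11130293/6 + 266054 = -9533969/6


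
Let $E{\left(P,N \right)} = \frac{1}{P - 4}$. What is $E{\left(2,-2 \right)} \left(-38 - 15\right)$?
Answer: $\frac{53}{2} \approx 26.5$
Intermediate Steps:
$E{\left(P,N \right)} = \frac{1}{-4 + P}$
$E{\left(2,-2 \right)} \left(-38 - 15\right) = \frac{-38 - 15}{-4 + 2} = \frac{1}{-2} \left(-53\right) = \left(- \frac{1}{2}\right) \left(-53\right) = \frac{53}{2}$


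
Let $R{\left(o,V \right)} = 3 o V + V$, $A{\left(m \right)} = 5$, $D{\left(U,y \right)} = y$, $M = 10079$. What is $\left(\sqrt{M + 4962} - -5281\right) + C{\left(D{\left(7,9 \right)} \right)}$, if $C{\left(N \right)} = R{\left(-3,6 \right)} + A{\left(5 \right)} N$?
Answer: $5278 + 13 \sqrt{89} \approx 5400.6$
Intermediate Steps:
$R{\left(o,V \right)} = V + 3 V o$ ($R{\left(o,V \right)} = 3 V o + V = V + 3 V o$)
$C{\left(N \right)} = -48 + 5 N$ ($C{\left(N \right)} = 6 \left(1 + 3 \left(-3\right)\right) + 5 N = 6 \left(1 - 9\right) + 5 N = 6 \left(-8\right) + 5 N = -48 + 5 N$)
$\left(\sqrt{M + 4962} - -5281\right) + C{\left(D{\left(7,9 \right)} \right)} = \left(\sqrt{10079 + 4962} - -5281\right) + \left(-48 + 5 \cdot 9\right) = \left(\sqrt{15041} + 5281\right) + \left(-48 + 45\right) = \left(13 \sqrt{89} + 5281\right) - 3 = \left(5281 + 13 \sqrt{89}\right) - 3 = 5278 + 13 \sqrt{89}$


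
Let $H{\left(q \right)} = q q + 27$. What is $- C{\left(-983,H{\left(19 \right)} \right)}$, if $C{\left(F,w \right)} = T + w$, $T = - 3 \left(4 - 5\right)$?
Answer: $-391$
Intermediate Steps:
$H{\left(q \right)} = 27 + q^{2}$ ($H{\left(q \right)} = q^{2} + 27 = 27 + q^{2}$)
$T = 3$ ($T = \left(-3\right) \left(-1\right) = 3$)
$C{\left(F,w \right)} = 3 + w$
$- C{\left(-983,H{\left(19 \right)} \right)} = - (3 + \left(27 + 19^{2}\right)) = - (3 + \left(27 + 361\right)) = - (3 + 388) = \left(-1\right) 391 = -391$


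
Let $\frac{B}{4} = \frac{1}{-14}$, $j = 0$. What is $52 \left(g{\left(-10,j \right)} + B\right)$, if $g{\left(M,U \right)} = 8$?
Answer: $\frac{2808}{7} \approx 401.14$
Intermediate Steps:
$B = - \frac{2}{7}$ ($B = \frac{4}{-14} = 4 \left(- \frac{1}{14}\right) = - \frac{2}{7} \approx -0.28571$)
$52 \left(g{\left(-10,j \right)} + B\right) = 52 \left(8 - \frac{2}{7}\right) = 52 \cdot \frac{54}{7} = \frac{2808}{7}$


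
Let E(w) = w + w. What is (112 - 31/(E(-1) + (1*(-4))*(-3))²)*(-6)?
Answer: -33507/50 ≈ -670.14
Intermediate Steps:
E(w) = 2*w
(112 - 31/(E(-1) + (1*(-4))*(-3))²)*(-6) = (112 - 31/(2*(-1) + (1*(-4))*(-3))²)*(-6) = (112 - 31/(-2 - 4*(-3))²)*(-6) = (112 - 31/(-2 + 12)²)*(-6) = (112 - 31/(10²))*(-6) = (112 - 31/100)*(-6) = (11169/100)*(-6) = -33507/50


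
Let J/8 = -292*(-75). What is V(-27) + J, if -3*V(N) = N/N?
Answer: 525599/3 ≈ 1.7520e+5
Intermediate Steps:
J = 175200 (J = 8*(-292*(-75)) = 8*21900 = 175200)
V(N) = -⅓ (V(N) = -N/(3*N) = -⅓*1 = -⅓)
V(-27) + J = -⅓ + 175200 = 525599/3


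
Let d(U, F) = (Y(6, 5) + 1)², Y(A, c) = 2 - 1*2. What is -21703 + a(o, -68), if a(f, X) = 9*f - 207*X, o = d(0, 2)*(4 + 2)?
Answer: -7573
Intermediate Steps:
Y(A, c) = 0 (Y(A, c) = 2 - 2 = 0)
d(U, F) = 1 (d(U, F) = (0 + 1)² = 1² = 1)
o = 6 (o = 1*(4 + 2) = 1*6 = 6)
a(f, X) = -207*X + 9*f
-21703 + a(o, -68) = -21703 + (-207*(-68) + 9*6) = -21703 + (14076 + 54) = -21703 + 14130 = -7573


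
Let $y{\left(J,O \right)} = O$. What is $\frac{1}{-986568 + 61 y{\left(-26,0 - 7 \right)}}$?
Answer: $- \frac{1}{986995} \approx -1.0132 \cdot 10^{-6}$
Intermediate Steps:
$\frac{1}{-986568 + 61 y{\left(-26,0 - 7 \right)}} = \frac{1}{-986568 + 61 \left(0 - 7\right)} = \frac{1}{-986568 + 61 \left(-7\right)} = \frac{1}{-986568 - 427} = \frac{1}{-986995} = - \frac{1}{986995}$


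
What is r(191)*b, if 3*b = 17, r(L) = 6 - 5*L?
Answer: -16133/3 ≈ -5377.7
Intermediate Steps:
b = 17/3 (b = (⅓)*17 = 17/3 ≈ 5.6667)
r(191)*b = (6 - 5*191)*(17/3) = (6 - 955)*(17/3) = -949*17/3 = -16133/3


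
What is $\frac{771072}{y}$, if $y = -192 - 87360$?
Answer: $- \frac{502}{57} \approx -8.807$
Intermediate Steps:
$y = -87552$ ($y = -192 - 87360 = -87552$)
$\frac{771072}{y} = \frac{771072}{-87552} = 771072 \left(- \frac{1}{87552}\right) = - \frac{502}{57}$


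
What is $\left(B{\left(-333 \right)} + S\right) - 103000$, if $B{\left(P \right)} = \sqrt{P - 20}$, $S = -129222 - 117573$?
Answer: $-349795 + i \sqrt{353} \approx -3.498 \cdot 10^{5} + 18.788 i$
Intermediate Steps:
$S = -246795$ ($S = -129222 - 117573 = -246795$)
$B{\left(P \right)} = \sqrt{-20 + P}$
$\left(B{\left(-333 \right)} + S\right) - 103000 = \left(\sqrt{-20 - 333} - 246795\right) - 103000 = \left(\sqrt{-353} - 246795\right) - 103000 = \left(i \sqrt{353} - 246795\right) - 103000 = \left(-246795 + i \sqrt{353}\right) - 103000 = -349795 + i \sqrt{353}$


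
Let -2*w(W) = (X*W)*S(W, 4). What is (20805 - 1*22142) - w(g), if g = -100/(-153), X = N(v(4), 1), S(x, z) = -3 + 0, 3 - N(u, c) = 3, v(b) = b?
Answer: -1337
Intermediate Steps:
N(u, c) = 0 (N(u, c) = 3 - 1*3 = 3 - 3 = 0)
S(x, z) = -3
X = 0
g = 100/153 (g = -100*(-1/153) = 100/153 ≈ 0.65359)
w(W) = 0 (w(W) = -0*W*(-3)/2 = -0*(-3) = -½*0 = 0)
(20805 - 1*22142) - w(g) = (20805 - 1*22142) - 1*0 = (20805 - 22142) + 0 = -1337 + 0 = -1337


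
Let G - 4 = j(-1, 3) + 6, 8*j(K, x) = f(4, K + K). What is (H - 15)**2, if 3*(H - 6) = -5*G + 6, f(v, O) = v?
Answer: 2401/4 ≈ 600.25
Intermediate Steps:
j(K, x) = 1/2 (j(K, x) = (1/8)*4 = 1/2)
G = 21/2 (G = 4 + (1/2 + 6) = 4 + 13/2 = 21/2 ≈ 10.500)
H = -19/2 (H = 6 + (-5*21/2 + 6)/3 = 6 + (-105/2 + 6)/3 = 6 + (1/3)*(-93/2) = 6 - 31/2 = -19/2 ≈ -9.5000)
(H - 15)**2 = (-19/2 - 15)**2 = (-49/2)**2 = 2401/4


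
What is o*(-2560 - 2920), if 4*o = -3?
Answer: 4110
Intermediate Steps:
o = -¾ (o = (¼)*(-3) = -¾ ≈ -0.75000)
o*(-2560 - 2920) = -3*(-2560 - 2920)/4 = -¾*(-5480) = 4110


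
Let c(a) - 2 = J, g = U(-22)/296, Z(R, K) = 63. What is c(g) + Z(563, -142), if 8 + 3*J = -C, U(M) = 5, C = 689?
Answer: -502/3 ≈ -167.33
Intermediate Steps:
J = -697/3 (J = -8/3 + (-1*689)/3 = -8/3 + (⅓)*(-689) = -8/3 - 689/3 = -697/3 ≈ -232.33)
g = 5/296 ≈ 0.016892
c(a) = -691/3 (c(a) = 2 - 697/3 = -691/3)
c(g) + Z(563, -142) = -691/3 + 63 = -502/3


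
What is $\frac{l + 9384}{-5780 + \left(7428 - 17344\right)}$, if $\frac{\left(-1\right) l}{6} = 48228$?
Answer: $\frac{5833}{327} \approx 17.838$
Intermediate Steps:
$l = -289368$ ($l = \left(-6\right) 48228 = -289368$)
$\frac{l + 9384}{-5780 + \left(7428 - 17344\right)} = \frac{-289368 + 9384}{-5780 + \left(7428 - 17344\right)} = - \frac{279984}{-5780 - 9916} = - \frac{279984}{-15696} = \left(-279984\right) \left(- \frac{1}{15696}\right) = \frac{5833}{327}$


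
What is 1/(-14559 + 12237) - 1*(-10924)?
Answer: 25365527/2322 ≈ 10924.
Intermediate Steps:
1/(-14559 + 12237) - 1*(-10924) = 1/(-2322) + 10924 = -1/2322 + 10924 = 25365527/2322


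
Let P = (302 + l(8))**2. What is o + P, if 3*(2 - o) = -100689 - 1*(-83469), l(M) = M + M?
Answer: 106866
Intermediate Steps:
l(M) = 2*M
o = 5742 (o = 2 - (-100689 - 1*(-83469))/3 = 2 - (-100689 + 83469)/3 = 2 - 1/3*(-17220) = 2 + 5740 = 5742)
P = 101124 (P = (302 + 2*8)**2 = (302 + 16)**2 = 318**2 = 101124)
o + P = 5742 + 101124 = 106866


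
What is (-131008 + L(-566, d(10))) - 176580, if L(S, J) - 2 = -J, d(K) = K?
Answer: -307596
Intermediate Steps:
L(S, J) = 2 - J
(-131008 + L(-566, d(10))) - 176580 = (-131008 + (2 - 1*10)) - 176580 = (-131008 + (2 - 10)) - 176580 = (-131008 - 8) - 176580 = -131016 - 176580 = -307596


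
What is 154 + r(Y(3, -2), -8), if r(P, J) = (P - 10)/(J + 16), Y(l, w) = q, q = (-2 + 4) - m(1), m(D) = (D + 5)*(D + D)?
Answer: 303/2 ≈ 151.50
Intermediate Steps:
m(D) = 2*D*(5 + D) (m(D) = (5 + D)*(2*D) = 2*D*(5 + D))
q = -10 (q = (-2 + 4) - 2*(5 + 1) = 2 - 2*6 = 2 - 1*12 = 2 - 12 = -10)
Y(l, w) = -10
r(P, J) = (-10 + P)/(16 + J)
154 + r(Y(3, -2), -8) = 154 + (-10 - 10)/(16 - 8) = 154 - 20/8 = 154 + (⅛)*(-20) = 154 - 5/2 = 303/2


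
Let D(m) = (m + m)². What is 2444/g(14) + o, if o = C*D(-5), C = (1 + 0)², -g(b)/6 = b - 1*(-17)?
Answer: 8078/93 ≈ 86.860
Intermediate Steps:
g(b) = -102 - 6*b (g(b) = -6*(b - 1*(-17)) = -6*(b + 17) = -6*(17 + b) = -102 - 6*b)
C = 1 (C = 1² = 1)
D(m) = 4*m² (D(m) = (2*m)² = 4*m²)
o = 100 (o = 1*(4*(-5)²) = 1*(4*25) = 1*100 = 100)
2444/g(14) + o = 2444/(-102 - 6*14) + 100 = 2444/(-102 - 84) + 100 = 2444/(-186) + 100 = 2444*(-1/186) + 100 = -1222/93 + 100 = 8078/93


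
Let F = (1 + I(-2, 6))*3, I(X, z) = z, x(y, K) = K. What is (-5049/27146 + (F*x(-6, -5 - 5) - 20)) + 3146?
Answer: 79152687/27146 ≈ 2915.8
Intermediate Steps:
F = 21 (F = (1 + 6)*3 = 7*3 = 21)
(-5049/27146 + (F*x(-6, -5 - 5) - 20)) + 3146 = (-5049/27146 + (21*(-5 - 5) - 20)) + 3146 = (-5049*1/27146 + (21*(-10) - 20)) + 3146 = (-5049/27146 + (-210 - 20)) + 3146 = (-5049/27146 - 230) + 3146 = -6248629/27146 + 3146 = 79152687/27146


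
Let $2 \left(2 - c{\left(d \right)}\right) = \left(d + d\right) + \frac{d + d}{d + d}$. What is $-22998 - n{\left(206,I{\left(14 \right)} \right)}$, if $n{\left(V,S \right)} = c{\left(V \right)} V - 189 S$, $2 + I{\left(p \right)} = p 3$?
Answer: $26689$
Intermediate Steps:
$I{\left(p \right)} = -2 + 3 p$ ($I{\left(p \right)} = -2 + p 3 = -2 + 3 p$)
$c{\left(d \right)} = \frac{3}{2} - d$ ($c{\left(d \right)} = 2 - \frac{\left(d + d\right) + \frac{d + d}{d + d}}{2} = 2 - \frac{2 d + \frac{2 d}{2 d}}{2} = 2 - \frac{2 d + 2 d \frac{1}{2 d}}{2} = 2 - \frac{2 d + 1}{2} = 2 - \frac{1 + 2 d}{2} = 2 - \left(\frac{1}{2} + d\right) = \frac{3}{2} - d$)
$n{\left(V,S \right)} = - 189 S + V \left(\frac{3}{2} - V\right)$ ($n{\left(V,S \right)} = \left(\frac{3}{2} - V\right) V - 189 S = V \left(\frac{3}{2} - V\right) - 189 S = - 189 S + V \left(\frac{3}{2} - V\right)$)
$-22998 - n{\left(206,I{\left(14 \right)} \right)} = -22998 - \left(- 206^{2} - 189 \left(-2 + 3 \cdot 14\right) + \frac{3}{2} \cdot 206\right) = -22998 - \left(\left(-1\right) 42436 - 189 \left(-2 + 42\right) + 309\right) = -22998 - \left(-42436 - 7560 + 309\right) = -22998 - -49687 = -22998 + 49687 = 26689$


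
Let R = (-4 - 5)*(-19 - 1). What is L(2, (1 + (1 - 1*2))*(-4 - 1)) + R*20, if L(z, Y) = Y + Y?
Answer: 3600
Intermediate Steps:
R = 180 (R = -9*(-20) = 180)
L(z, Y) = 2*Y
L(2, (1 + (1 - 1*2))*(-4 - 1)) + R*20 = 2*((1 + (1 - 1*2))*(-4 - 1)) + 180*20 = 2*((1 + (1 - 2))*(-5)) + 3600 = 2*((1 - 1)*(-5)) + 3600 = 2*(0*(-5)) + 3600 = 2*0 + 3600 = 0 + 3600 = 3600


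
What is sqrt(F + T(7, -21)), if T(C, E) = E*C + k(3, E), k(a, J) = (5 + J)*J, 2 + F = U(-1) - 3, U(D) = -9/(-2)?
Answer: sqrt(754)/2 ≈ 13.730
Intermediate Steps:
U(D) = 9/2 (U(D) = -9*(-1/2) = 9/2)
F = -1/2 (F = -2 + (9/2 - 3) = -2 + 3/2 = -1/2 ≈ -0.50000)
k(a, J) = J*(5 + J)
T(C, E) = C*E + E*(5 + E) (T(C, E) = E*C + E*(5 + E) = C*E + E*(5 + E))
sqrt(F + T(7, -21)) = sqrt(-1/2 - 21*(5 + 7 - 21)) = sqrt(-1/2 - 21*(-9)) = sqrt(-1/2 + 189) = sqrt(377/2) = sqrt(754)/2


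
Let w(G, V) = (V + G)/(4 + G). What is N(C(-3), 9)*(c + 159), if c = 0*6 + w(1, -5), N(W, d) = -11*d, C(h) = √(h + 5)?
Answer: -78309/5 ≈ -15662.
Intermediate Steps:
C(h) = √(5 + h)
w(G, V) = (G + V)/(4 + G)
c = -⅘ (c = 0*6 + (1 - 5)/(4 + 1) = 0 - 4/5 = 0 + (⅕)*(-4) = 0 - ⅘ = -⅘ ≈ -0.80000)
N(C(-3), 9)*(c + 159) = (-11*9)*(-⅘ + 159) = -99*791/5 = -78309/5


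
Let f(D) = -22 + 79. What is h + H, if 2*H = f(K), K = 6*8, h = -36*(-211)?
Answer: 15249/2 ≈ 7624.5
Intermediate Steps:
h = 7596
K = 48
f(D) = 57
H = 57/2 (H = (½)*57 = 57/2 ≈ 28.500)
h + H = 7596 + 57/2 = 15249/2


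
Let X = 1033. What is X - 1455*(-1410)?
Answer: 2052583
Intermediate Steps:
X - 1455*(-1410) = 1033 - 1455*(-1410) = 1033 + 2051550 = 2052583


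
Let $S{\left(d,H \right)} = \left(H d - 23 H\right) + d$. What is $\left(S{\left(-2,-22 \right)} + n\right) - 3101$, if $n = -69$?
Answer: $-2622$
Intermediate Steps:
$S{\left(d,H \right)} = d - 23 H + H d$ ($S{\left(d,H \right)} = \left(- 23 H + H d\right) + d = d - 23 H + H d$)
$\left(S{\left(-2,-22 \right)} + n\right) - 3101 = \left(\left(-2 - -506 - -44\right) - 69\right) - 3101 = \left(\left(-2 + 506 + 44\right) - 69\right) - 3101 = \left(548 - 69\right) - 3101 = 479 - 3101 = -2622$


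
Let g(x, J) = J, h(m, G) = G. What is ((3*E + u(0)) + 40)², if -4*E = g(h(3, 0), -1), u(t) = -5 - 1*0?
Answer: 20449/16 ≈ 1278.1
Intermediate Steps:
u(t) = -5 (u(t) = -5 + 0 = -5)
E = ¼ (E = -¼*(-1) = ¼ ≈ 0.25000)
((3*E + u(0)) + 40)² = ((3*(¼) - 5) + 40)² = ((¾ - 5) + 40)² = (-17/4 + 40)² = (143/4)² = 20449/16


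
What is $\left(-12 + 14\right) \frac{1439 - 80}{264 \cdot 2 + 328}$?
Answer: $\frac{1359}{428} \approx 3.1752$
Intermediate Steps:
$\left(-12 + 14\right) \frac{1439 - 80}{264 \cdot 2 + 328} = 2 \frac{1359}{528 + 328} = 2 \cdot \frac{1359}{856} = \frac{1359}{428}$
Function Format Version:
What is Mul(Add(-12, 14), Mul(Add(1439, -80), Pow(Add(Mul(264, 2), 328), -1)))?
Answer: Rational(1359, 428) ≈ 3.1752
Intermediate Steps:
Mul(Add(-12, 14), Mul(Add(1439, -80), Pow(Add(Mul(264, 2), 328), -1))) = Mul(2, Mul(1359, Pow(Add(528, 328), -1))) = Mul(2, Mul(1359, Pow(856, -1))) = Mul(2, Mul(1359, Rational(1, 856))) = Mul(2, Rational(1359, 856)) = Rational(1359, 428)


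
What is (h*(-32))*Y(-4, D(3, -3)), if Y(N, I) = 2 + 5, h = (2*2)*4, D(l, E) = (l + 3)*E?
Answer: -3584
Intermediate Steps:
D(l, E) = E*(3 + l) (D(l, E) = (3 + l)*E = E*(3 + l))
h = 16 (h = 4*4 = 16)
Y(N, I) = 7
(h*(-32))*Y(-4, D(3, -3)) = (16*(-32))*7 = -512*7 = -3584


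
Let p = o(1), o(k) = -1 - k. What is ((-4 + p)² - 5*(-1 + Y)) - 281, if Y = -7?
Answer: -205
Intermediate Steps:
p = -2 (p = -1 - 1*1 = -1 - 1 = -2)
((-4 + p)² - 5*(-1 + Y)) - 281 = ((-4 - 2)² - 5*(-1 - 7)) - 281 = ((-6)² - 5*(-8)) - 281 = (36 + 40) - 281 = 76 - 281 = -205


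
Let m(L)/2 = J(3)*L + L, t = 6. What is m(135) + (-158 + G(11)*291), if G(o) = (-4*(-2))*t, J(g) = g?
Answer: 14890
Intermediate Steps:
m(L) = 8*L (m(L) = 2*(3*L + L) = 2*(4*L) = 8*L)
G(o) = 48 (G(o) = -4*(-2)*6 = 8*6 = 48)
m(135) + (-158 + G(11)*291) = 8*135 + (-158 + 48*291) = 1080 + (-158 + 13968) = 1080 + 13810 = 14890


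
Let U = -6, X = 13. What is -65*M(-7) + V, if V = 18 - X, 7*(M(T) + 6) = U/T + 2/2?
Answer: 18510/49 ≈ 377.75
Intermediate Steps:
M(T) = -41/7 - 6/(7*T) (M(T) = -6 + (-6/T + 2/2)/7 = -6 + (-6/T + 2*(1/2))/7 = -6 + (-6/T + 1)/7 = -6 + (1 - 6/T)/7 = -6 + (1/7 - 6/(7*T)) = -41/7 - 6/(7*T))
V = 5 (V = 18 - 1*13 = 18 - 13 = 5)
-65*M(-7) + V = -65*(-6 - 41*(-7))/(7*(-7)) + 5 = -65*(-1)*(-6 + 287)/(7*7) + 5 = -65*(-1)*281/(7*7) + 5 = -65*(-281/49) + 5 = 18265/49 + 5 = 18510/49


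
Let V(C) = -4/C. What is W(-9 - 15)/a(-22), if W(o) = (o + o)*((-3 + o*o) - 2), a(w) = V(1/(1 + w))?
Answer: -2284/7 ≈ -326.29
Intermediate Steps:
a(w) = -4 - 4*w (a(w) = -(4 + 4*w) = -4*(1 + w) = -4 - 4*w)
W(o) = 2*o*(-5 + o**2) (W(o) = (2*o)*((-3 + o**2) - 2) = (2*o)*(-5 + o**2) = 2*o*(-5 + o**2))
W(-9 - 15)/a(-22) = (2*(-9 - 15)*(-5 + (-9 - 15)**2))/(-4 - 4*(-22)) = (2*(-24)*(-5 + (-24)**2))/(-4 + 88) = (2*(-24)*(-5 + 576))/84 = (2*(-24)*571)*(1/84) = -27408*1/84 = -2284/7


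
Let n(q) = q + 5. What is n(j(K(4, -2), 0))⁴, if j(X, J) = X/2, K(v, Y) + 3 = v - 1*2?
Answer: 6561/16 ≈ 410.06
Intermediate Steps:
K(v, Y) = -5 + v (K(v, Y) = -3 + (v - 1*2) = -3 + (v - 2) = -3 + (-2 + v) = -5 + v)
j(X, J) = X/2 (j(X, J) = X*(½) = X/2)
n(q) = 5 + q
n(j(K(4, -2), 0))⁴ = (5 + (-5 + 4)/2)⁴ = (5 + (½)*(-1))⁴ = (5 - ½)⁴ = (9/2)⁴ = 6561/16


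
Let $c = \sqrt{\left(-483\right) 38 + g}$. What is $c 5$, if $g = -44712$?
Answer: $5 i \sqrt{63066} \approx 1255.6 i$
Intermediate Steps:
$c = i \sqrt{63066}$ ($c = \sqrt{\left(-483\right) 38 - 44712} = \sqrt{-18354 - 44712} = \sqrt{-63066} = i \sqrt{63066} \approx 251.13 i$)
$c 5 = i \sqrt{63066} \cdot 5 = 5 i \sqrt{63066}$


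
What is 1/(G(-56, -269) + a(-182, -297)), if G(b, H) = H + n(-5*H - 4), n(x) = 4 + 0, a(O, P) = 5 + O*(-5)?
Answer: 1/650 ≈ 0.0015385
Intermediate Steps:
a(O, P) = 5 - 5*O
n(x) = 4
G(b, H) = 4 + H (G(b, H) = H + 4 = 4 + H)
1/(G(-56, -269) + a(-182, -297)) = 1/((4 - 269) + (5 - 5*(-182))) = 1/(-265 + (5 + 910)) = 1/(-265 + 915) = 1/650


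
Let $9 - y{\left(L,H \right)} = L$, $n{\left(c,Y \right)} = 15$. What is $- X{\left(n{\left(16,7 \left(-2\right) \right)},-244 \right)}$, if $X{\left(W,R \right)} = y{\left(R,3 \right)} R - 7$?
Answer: $61739$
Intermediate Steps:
$y{\left(L,H \right)} = 9 - L$
$X{\left(W,R \right)} = -7 + R \left(9 - R\right)$ ($X{\left(W,R \right)} = \left(9 - R\right) R - 7 = R \left(9 - R\right) - 7 = -7 + R \left(9 - R\right)$)
$- X{\left(n{\left(16,7 \left(-2\right) \right)},-244 \right)} = - (-7 - - 244 \left(-9 - 244\right)) = - (-7 - \left(-244\right) \left(-253\right)) = - (-7 - 61732) = \left(-1\right) \left(-61739\right) = 61739$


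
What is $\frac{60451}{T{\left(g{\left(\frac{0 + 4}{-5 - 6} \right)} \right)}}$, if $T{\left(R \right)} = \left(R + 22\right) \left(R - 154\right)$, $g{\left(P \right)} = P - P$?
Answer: $- \frac{60451}{3388} \approx -17.843$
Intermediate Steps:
$g{\left(P \right)} = 0$
$T{\left(R \right)} = \left(-154 + R\right) \left(22 + R\right)$ ($T{\left(R \right)} = \left(22 + R\right) \left(-154 + R\right) = \left(-154 + R\right) \left(22 + R\right)$)
$\frac{60451}{T{\left(g{\left(\frac{0 + 4}{-5 - 6} \right)} \right)}} = \frac{60451}{-3388 + 0^{2} - 0} = \frac{60451}{-3388 + 0 + 0} = \frac{60451}{-3388} = 60451 \left(- \frac{1}{3388}\right) = - \frac{60451}{3388}$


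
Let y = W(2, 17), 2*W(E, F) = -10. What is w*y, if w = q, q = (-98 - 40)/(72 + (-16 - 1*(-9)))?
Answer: 138/13 ≈ 10.615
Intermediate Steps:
W(E, F) = -5 (W(E, F) = (½)*(-10) = -5)
q = -138/65 (q = -138/(72 + (-16 + 9)) = -138/(72 - 7) = -138/65 ≈ -2.1231)
y = -5
w = -138/65 ≈ -2.1231
w*y = -138/65*(-5) = 138/13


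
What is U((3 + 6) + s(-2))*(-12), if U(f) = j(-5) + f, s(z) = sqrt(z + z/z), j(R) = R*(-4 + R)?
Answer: -648 - 12*I ≈ -648.0 - 12.0*I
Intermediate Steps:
s(z) = sqrt(1 + z) (s(z) = sqrt(z + 1) = sqrt(1 + z))
U(f) = 45 + f (U(f) = -5*(-4 - 5) + f = -5*(-9) + f = 45 + f)
U((3 + 6) + s(-2))*(-12) = (45 + ((3 + 6) + sqrt(1 - 2)))*(-12) = (45 + (9 + sqrt(-1)))*(-12) = (45 + (9 + I))*(-12) = (54 + I)*(-12) = -648 - 12*I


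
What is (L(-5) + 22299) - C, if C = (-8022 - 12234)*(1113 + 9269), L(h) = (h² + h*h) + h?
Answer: 210320136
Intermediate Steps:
L(h) = h + 2*h² (L(h) = (h² + h²) + h = 2*h² + h = h + 2*h²)
C = -210297792 (C = -20256*10382 = -210297792)
(L(-5) + 22299) - C = (-5*(1 + 2*(-5)) + 22299) - 1*(-210297792) = (-5*(1 - 10) + 22299) + 210297792 = (-5*(-9) + 22299) + 210297792 = (45 + 22299) + 210297792 = 22344 + 210297792 = 210320136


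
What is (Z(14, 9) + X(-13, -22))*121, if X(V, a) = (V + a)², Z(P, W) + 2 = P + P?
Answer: 151371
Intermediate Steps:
Z(P, W) = -2 + 2*P (Z(P, W) = -2 + (P + P) = -2 + 2*P)
(Z(14, 9) + X(-13, -22))*121 = ((-2 + 2*14) + (-13 - 22)²)*121 = ((-2 + 28) + (-35)²)*121 = (26 + 1225)*121 = 1251*121 = 151371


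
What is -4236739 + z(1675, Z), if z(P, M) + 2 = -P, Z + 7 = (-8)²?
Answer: -4238416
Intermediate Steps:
Z = 57 (Z = -7 + (-8)² = -7 + 64 = 57)
z(P, M) = -2 - P
-4236739 + z(1675, Z) = -4236739 + (-2 - 1*1675) = -4236739 + (-2 - 1675) = -4236739 - 1677 = -4238416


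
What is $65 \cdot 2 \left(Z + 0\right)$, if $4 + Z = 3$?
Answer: $-130$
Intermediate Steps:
$Z = -1$ ($Z = -4 + 3 = -1$)
$65 \cdot 2 \left(Z + 0\right) = 65 \cdot 2 \left(-1 + 0\right) = 65 \cdot 2 \left(-1\right) = 65 \left(-2\right) = -130$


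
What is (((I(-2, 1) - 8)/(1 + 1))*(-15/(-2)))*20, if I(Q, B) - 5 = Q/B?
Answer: -375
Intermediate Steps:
I(Q, B) = 5 + Q/B
(((I(-2, 1) - 8)/(1 + 1))*(-15/(-2)))*20 = ((((5 - 2/1) - 8)/(1 + 1))*(-15/(-2)))*20 = ((((5 - 2*1) - 8)/2)*(-15*(-½)))*20 = ((((5 - 2) - 8)*(½))*(15/2))*20 = (((3 - 8)*(½))*(15/2))*20 = (-5*½*(15/2))*20 = -5/2*15/2*20 = -75/4*20 = -375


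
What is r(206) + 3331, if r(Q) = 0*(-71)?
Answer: 3331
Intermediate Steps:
r(Q) = 0
r(206) + 3331 = 0 + 3331 = 3331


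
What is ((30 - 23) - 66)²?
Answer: 3481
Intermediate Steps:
((30 - 23) - 66)² = (7 - 66)² = (-59)² = 3481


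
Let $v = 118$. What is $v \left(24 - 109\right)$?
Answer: $-10030$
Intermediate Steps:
$v \left(24 - 109\right) = 118 \left(24 - 109\right) = 118 \left(-85\right) = -10030$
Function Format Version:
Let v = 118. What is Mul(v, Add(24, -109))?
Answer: -10030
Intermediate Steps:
Mul(v, Add(24, -109)) = Mul(118, Add(24, -109)) = Mul(118, -85) = -10030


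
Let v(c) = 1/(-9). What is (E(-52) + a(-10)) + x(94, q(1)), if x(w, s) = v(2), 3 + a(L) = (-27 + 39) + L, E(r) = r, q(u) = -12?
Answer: -478/9 ≈ -53.111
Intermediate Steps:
v(c) = -⅑
a(L) = 9 + L (a(L) = -3 + ((-27 + 39) + L) = -3 + (12 + L) = 9 + L)
x(w, s) = -⅑
(E(-52) + a(-10)) + x(94, q(1)) = (-52 + (9 - 10)) - ⅑ = (-52 - 1) - ⅑ = -53 - ⅑ = -478/9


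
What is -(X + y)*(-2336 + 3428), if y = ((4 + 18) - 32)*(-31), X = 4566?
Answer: -5324592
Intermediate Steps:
y = 310 (y = (22 - 32)*(-31) = -10*(-31) = 310)
-(X + y)*(-2336 + 3428) = -(4566 + 310)*(-2336 + 3428) = -4876*1092 = -1*5324592 = -5324592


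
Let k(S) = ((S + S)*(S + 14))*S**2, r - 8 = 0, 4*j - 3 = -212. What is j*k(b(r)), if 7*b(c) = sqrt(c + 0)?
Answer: -6688/2401 - 3344*sqrt(2)/49 ≈ -99.298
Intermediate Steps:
j = -209/4 (j = 3/4 + (1/4)*(-212) = 3/4 - 53 = -209/4 ≈ -52.250)
r = 8 (r = 8 + 0 = 8)
b(c) = sqrt(c)/7 (b(c) = sqrt(c + 0)/7 = sqrt(c)/7)
k(S) = 2*S**3*(14 + S) (k(S) = ((2*S)*(14 + S))*S**2 = (2*S*(14 + S))*S**2 = 2*S**3*(14 + S))
j*k(b(r)) = -209*(sqrt(8)/7)**3*(14 + sqrt(8)/7)/2 = -209*((2*sqrt(2))/7)**3*(14 + (2*sqrt(2))/7)/2 = -209*(2*sqrt(2)/7)**3*(14 + 2*sqrt(2)/7)/2 = -209*16*sqrt(2)/343*(14 + 2*sqrt(2)/7)/2 = -1672*sqrt(2)*(14 + 2*sqrt(2)/7)/343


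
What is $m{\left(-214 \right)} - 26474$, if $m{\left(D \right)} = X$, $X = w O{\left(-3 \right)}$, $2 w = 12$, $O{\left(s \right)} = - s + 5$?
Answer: $-26426$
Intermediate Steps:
$O{\left(s \right)} = 5 - s$
$w = 6$ ($w = \frac{1}{2} \cdot 12 = 6$)
$X = 48$ ($X = 6 \left(5 - -3\right) = 6 \left(5 + 3\right) = 6 \cdot 8 = 48$)
$m{\left(D \right)} = 48$
$m{\left(-214 \right)} - 26474 = 48 - 26474 = -26426$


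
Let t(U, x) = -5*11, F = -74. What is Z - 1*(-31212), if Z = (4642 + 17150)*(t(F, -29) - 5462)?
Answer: -120195252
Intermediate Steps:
t(U, x) = -55
Z = -120226464 (Z = (4642 + 17150)*(-55 - 5462) = 21792*(-5517) = -120226464)
Z - 1*(-31212) = -120226464 - 1*(-31212) = -120226464 + 31212 = -120195252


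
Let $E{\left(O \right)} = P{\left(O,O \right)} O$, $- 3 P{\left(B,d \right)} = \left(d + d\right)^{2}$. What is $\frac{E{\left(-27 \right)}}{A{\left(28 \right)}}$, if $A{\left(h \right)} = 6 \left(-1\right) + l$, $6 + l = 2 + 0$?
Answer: $- \frac{13122}{5} \approx -2624.4$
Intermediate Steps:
$P{\left(B,d \right)} = - \frac{4 d^{2}}{3}$ ($P{\left(B,d \right)} = - \frac{\left(d + d\right)^{2}}{3} = - \frac{\left(2 d\right)^{2}}{3} = - \frac{4 d^{2}}{3}$)
$l = -4$ ($l = -6 + \left(2 + 0\right) = -6 + 2 = -4$)
$A{\left(h \right)} = -10$ ($A{\left(h \right)} = 6 \left(-1\right) - 4 = -6 - 4 = -10$)
$E{\left(O \right)} = - \frac{4 O^{3}}{3}$ ($E{\left(O \right)} = - \frac{4 O^{2}}{3} O = - \frac{4 O^{3}}{3}$)
$\frac{E{\left(-27 \right)}}{A{\left(28 \right)}} = \frac{\left(- \frac{4}{3}\right) \left(-27\right)^{3}}{-10} = \left(- \frac{4}{3}\right) \left(-19683\right) \left(- \frac{1}{10}\right) = 26244 \left(- \frac{1}{10}\right) = - \frac{13122}{5}$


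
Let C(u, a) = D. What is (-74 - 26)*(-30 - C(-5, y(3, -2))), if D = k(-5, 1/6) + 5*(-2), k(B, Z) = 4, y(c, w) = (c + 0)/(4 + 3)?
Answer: 2400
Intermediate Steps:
y(c, w) = c/7
D = -6 (D = 4 + 5*(-2) = 4 - 10 = -6)
C(u, a) = -6
(-74 - 26)*(-30 - C(-5, y(3, -2))) = (-74 - 26)*(-30 - 1*(-6)) = -100*(-30 + 6) = -100*(-24) = 2400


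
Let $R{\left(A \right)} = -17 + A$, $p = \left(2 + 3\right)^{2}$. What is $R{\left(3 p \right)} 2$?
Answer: $116$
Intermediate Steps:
$p = 25$ ($p = 5^{2} = 25$)
$R{\left(3 p \right)} 2 = \left(-17 + 3 \cdot 25\right) 2 = \left(-17 + 75\right) 2 = 58 \cdot 2 = 116$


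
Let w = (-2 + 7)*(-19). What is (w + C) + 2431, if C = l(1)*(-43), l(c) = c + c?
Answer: 2250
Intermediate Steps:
w = -95 (w = 5*(-19) = -95)
l(c) = 2*c
C = -86 (C = (2*1)*(-43) = 2*(-43) = -86)
(w + C) + 2431 = (-95 - 86) + 2431 = -181 + 2431 = 2250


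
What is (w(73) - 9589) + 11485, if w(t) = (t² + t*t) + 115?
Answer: 12669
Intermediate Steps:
w(t) = 115 + 2*t² (w(t) = (t² + t²) + 115 = 2*t² + 115 = 115 + 2*t²)
(w(73) - 9589) + 11485 = ((115 + 2*73²) - 9589) + 11485 = ((115 + 2*5329) - 9589) + 11485 = ((115 + 10658) - 9589) + 11485 = (10773 - 9589) + 11485 = 1184 + 11485 = 12669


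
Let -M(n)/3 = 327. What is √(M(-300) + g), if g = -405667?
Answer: 2*I*√101662 ≈ 637.69*I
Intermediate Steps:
M(n) = -981 (M(n) = -3*327 = -981)
√(M(-300) + g) = √(-981 - 405667) = √(-406648) = 2*I*√101662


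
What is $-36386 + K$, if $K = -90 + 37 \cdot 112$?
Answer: $-32332$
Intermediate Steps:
$K = 4054$ ($K = -90 + 4144 = 4054$)
$-36386 + K = -36386 + 4054 = -32332$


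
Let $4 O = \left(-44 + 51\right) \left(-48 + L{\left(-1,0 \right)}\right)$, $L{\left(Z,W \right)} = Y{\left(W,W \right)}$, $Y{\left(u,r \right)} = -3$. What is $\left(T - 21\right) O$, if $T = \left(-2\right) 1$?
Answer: $\frac{8211}{4} \approx 2052.8$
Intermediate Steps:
$L{\left(Z,W \right)} = -3$
$T = -2$
$O = - \frac{357}{4}$ ($O = \frac{\left(-44 + 51\right) \left(-48 - 3\right)}{4} = \frac{7 \left(-51\right)}{4} = \frac{1}{4} \left(-357\right) = - \frac{357}{4} \approx -89.25$)
$\left(T - 21\right) O = \left(-2 - 21\right) \left(- \frac{357}{4}\right) = \left(-23\right) \left(- \frac{357}{4}\right) = \frac{8211}{4}$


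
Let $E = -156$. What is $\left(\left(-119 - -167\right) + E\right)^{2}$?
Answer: $11664$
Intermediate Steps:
$\left(\left(-119 - -167\right) + E\right)^{2} = \left(\left(-119 - -167\right) - 156\right)^{2} = \left(\left(-119 + 167\right) - 156\right)^{2} = \left(48 - 156\right)^{2} = \left(-108\right)^{2} = 11664$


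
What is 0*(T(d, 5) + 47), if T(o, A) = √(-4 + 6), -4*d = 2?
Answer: 0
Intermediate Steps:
d = -½ (d = -¼*2 = -½ ≈ -0.50000)
T(o, A) = √2
0*(T(d, 5) + 47) = 0*(√2 + 47) = 0*(47 + √2) = 0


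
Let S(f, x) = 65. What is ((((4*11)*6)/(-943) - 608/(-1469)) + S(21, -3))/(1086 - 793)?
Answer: 90227883/405883231 ≈ 0.22230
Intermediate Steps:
((((4*11)*6)/(-943) - 608/(-1469)) + S(21, -3))/(1086 - 793) = ((((4*11)*6)/(-943) - 608/(-1469)) + 65)/(1086 - 793) = (((44*6)*(-1/943) - 608*(-1/1469)) + 65)/293 = ((264*(-1/943) + 608/1469) + 65)*(1/293) = ((-264/943 + 608/1469) + 65)*(1/293) = (185528/1385267 + 65)*(1/293) = (90227883/1385267)*(1/293) = 90227883/405883231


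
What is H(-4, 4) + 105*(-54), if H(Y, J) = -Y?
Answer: -5666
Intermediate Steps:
H(-4, 4) + 105*(-54) = -1*(-4) + 105*(-54) = 4 - 5670 = -5666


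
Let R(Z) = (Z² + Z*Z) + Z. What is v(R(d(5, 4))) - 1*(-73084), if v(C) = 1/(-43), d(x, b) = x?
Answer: 3142611/43 ≈ 73084.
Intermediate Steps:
R(Z) = Z + 2*Z² (R(Z) = (Z² + Z²) + Z = 2*Z² + Z = Z + 2*Z²)
v(C) = -1/43
v(R(d(5, 4))) - 1*(-73084) = -1/43 - 1*(-73084) = -1/43 + 73084 = 3142611/43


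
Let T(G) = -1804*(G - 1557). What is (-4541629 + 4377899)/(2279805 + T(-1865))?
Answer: -163730/8453093 ≈ -0.019369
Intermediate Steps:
T(G) = 2808828 - 1804*G (T(G) = -1804*(-1557 + G) = 2808828 - 1804*G)
(-4541629 + 4377899)/(2279805 + T(-1865)) = (-4541629 + 4377899)/(2279805 + (2808828 - 1804*(-1865))) = -163730/(2279805 + (2808828 + 3364460)) = -163730/(2279805 + 6173288) = -163730/8453093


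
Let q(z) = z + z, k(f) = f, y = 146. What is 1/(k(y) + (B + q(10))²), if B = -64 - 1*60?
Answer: 1/10962 ≈ 9.1224e-5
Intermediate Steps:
B = -124 (B = -64 - 60 = -124)
q(z) = 2*z
1/(k(y) + (B + q(10))²) = 1/(146 + (-124 + 2*10)²) = 1/(146 + (-124 + 20)²) = 1/(146 + (-104)²) = 1/(146 + 10816) = 1/10962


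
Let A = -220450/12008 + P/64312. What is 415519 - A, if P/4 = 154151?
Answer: 20055928212437/48266156 ≈ 4.1553e+5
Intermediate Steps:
P = 616604 (P = 4*154151 = 616604)
A = -423337473/48266156 (A = -220450/12008 + 616604/64312 = -220450*1/12008 + 616604*(1/64312) = -110225/6004 + 154151/16078 = -423337473/48266156 ≈ -8.7709)
415519 - A = 415519 - 1*(-423337473/48266156) = 415519 + 423337473/48266156 = 20055928212437/48266156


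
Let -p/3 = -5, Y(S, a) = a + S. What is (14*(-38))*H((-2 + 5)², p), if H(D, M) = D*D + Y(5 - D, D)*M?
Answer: -82992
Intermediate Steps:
Y(S, a) = S + a
p = 15 (p = -3*(-5) = 15)
H(D, M) = D² + 5*M (H(D, M) = D*D + ((5 - D) + D)*M = D² + 5*M)
(14*(-38))*H((-2 + 5)², p) = (14*(-38))*(((-2 + 5)²)² + 5*15) = -532*((3²)² + 75) = -532*(9² + 75) = -532*(81 + 75) = -532*156 = -82992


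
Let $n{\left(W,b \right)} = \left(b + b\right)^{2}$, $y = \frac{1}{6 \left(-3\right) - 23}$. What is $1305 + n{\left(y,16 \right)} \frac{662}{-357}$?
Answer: $- \frac{212003}{357} \approx -593.85$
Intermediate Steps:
$y = - \frac{1}{41}$ ($y = \frac{1}{-18 - 23} = \frac{1}{-41} = - \frac{1}{41} \approx -0.02439$)
$n{\left(W,b \right)} = 4 b^{2}$ ($n{\left(W,b \right)} = \left(2 b\right)^{2} = 4 b^{2}$)
$1305 + n{\left(y,16 \right)} \frac{662}{-357} = 1305 + 4 \cdot 16^{2} \frac{662}{-357} = 1305 + 4 \cdot 256 \cdot 662 \left(- \frac{1}{357}\right) = 1305 + 1024 \left(- \frac{662}{357}\right) = 1305 - \frac{677888}{357} = - \frac{212003}{357}$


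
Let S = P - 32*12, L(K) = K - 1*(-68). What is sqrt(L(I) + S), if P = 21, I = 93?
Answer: I*sqrt(202) ≈ 14.213*I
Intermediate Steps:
L(K) = 68 + K (L(K) = K + 68 = 68 + K)
S = -363 (S = 21 - 32*12 = 21 - 384 = -363)
sqrt(L(I) + S) = sqrt((68 + 93) - 363) = sqrt(161 - 363) = sqrt(-202) = I*sqrt(202)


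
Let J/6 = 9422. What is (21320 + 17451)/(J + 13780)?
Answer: 38771/70312 ≈ 0.55141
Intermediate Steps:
J = 56532 (J = 6*9422 = 56532)
(21320 + 17451)/(J + 13780) = (21320 + 17451)/(56532 + 13780) = 38771/70312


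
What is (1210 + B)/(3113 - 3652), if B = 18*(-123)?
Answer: 1004/539 ≈ 1.8627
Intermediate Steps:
B = -2214
(1210 + B)/(3113 - 3652) = (1210 - 2214)/(3113 - 3652) = -1004/(-539) = -1004*(-1/539) = 1004/539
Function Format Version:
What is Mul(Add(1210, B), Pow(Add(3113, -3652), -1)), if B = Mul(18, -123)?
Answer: Rational(1004, 539) ≈ 1.8627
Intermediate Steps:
B = -2214
Mul(Add(1210, B), Pow(Add(3113, -3652), -1)) = Mul(Add(1210, -2214), Pow(Add(3113, -3652), -1)) = Mul(-1004, Pow(-539, -1)) = Mul(-1004, Rational(-1, 539)) = Rational(1004, 539)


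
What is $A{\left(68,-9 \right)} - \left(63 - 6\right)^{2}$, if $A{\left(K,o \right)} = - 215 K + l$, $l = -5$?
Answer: $-17874$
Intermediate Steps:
$A{\left(K,o \right)} = -5 - 215 K$ ($A{\left(K,o \right)} = - 215 K - 5 = -5 - 215 K$)
$A{\left(68,-9 \right)} - \left(63 - 6\right)^{2} = \left(-5 - 14620\right) - \left(63 - 6\right)^{2} = \left(-5 - 14620\right) - 57^{2} = -14625 - 3249 = -17874$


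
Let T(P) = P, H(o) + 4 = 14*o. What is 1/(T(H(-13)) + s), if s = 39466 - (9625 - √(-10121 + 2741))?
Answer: 659/19542809 - 2*I*√205/293142135 ≈ 3.3721e-5 - 9.7685e-8*I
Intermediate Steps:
H(o) = -4 + 14*o
s = 29841 + 6*I*√205 (s = 39466 - (9625 - √(-7380)) = 39466 - (9625 - 6*I*√205) = 39466 + (-9625 + 6*I*√205) = 29841 + 6*I*√205 ≈ 29841.0 + 85.907*I)
1/(T(H(-13)) + s) = 1/((-4 + 14*(-13)) + (29841 + 6*I*√205)) = 1/((-4 - 182) + (29841 + 6*I*√205)) = 1/(-186 + (29841 + 6*I*√205)) = 1/(29655 + 6*I*√205)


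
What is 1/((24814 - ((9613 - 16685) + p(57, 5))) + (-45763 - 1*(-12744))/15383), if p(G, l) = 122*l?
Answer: 15383/481085689 ≈ 3.1976e-5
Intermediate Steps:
1/((24814 - ((9613 - 16685) + p(57, 5))) + (-45763 - 1*(-12744))/15383) = 1/((24814 - ((9613 - 16685) + 122*5)) + (-45763 - 1*(-12744))/15383) = 1/((24814 - (-7072 + 610)) + (-45763 + 12744)*(1/15383)) = 1/((24814 - 1*(-6462)) - 33019*1/15383) = 1/((24814 + 6462) - 33019/15383) = 1/(31276 - 33019/15383) = 1/(481085689/15383) = 15383/481085689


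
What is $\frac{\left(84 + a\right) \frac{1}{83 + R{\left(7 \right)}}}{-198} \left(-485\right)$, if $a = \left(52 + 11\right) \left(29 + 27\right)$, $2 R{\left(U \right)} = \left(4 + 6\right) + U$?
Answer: $\frac{583940}{6039} \approx 96.695$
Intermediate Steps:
$R{\left(U \right)} = 5 + \frac{U}{2}$ ($R{\left(U \right)} = \frac{\left(4 + 6\right) + U}{2} = \frac{10 + U}{2} = 5 + \frac{U}{2}$)
$a = 3528$ ($a = 63 \cdot 56 = 3528$)
$\frac{\left(84 + a\right) \frac{1}{83 + R{\left(7 \right)}}}{-198} \left(-485\right) = \frac{\left(84 + 3528\right) \frac{1}{83 + \left(5 + \frac{1}{2} \cdot 7\right)}}{-198} \left(-485\right) = \frac{3612}{83 + \left(5 + \frac{7}{2}\right)} \left(- \frac{1}{198}\right) \left(-485\right) = \frac{3612}{83 + \frac{17}{2}} \left(- \frac{1}{198}\right) \left(-485\right) = \frac{3612}{\frac{183}{2}} \left(- \frac{1}{198}\right) \left(-485\right) = 3612 \cdot \frac{2}{183} \left(- \frac{1}{198}\right) \left(-485\right) = \frac{2408}{61} \left(- \frac{1}{198}\right) \left(-485\right) = \left(- \frac{1204}{6039}\right) \left(-485\right) = \frac{583940}{6039}$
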